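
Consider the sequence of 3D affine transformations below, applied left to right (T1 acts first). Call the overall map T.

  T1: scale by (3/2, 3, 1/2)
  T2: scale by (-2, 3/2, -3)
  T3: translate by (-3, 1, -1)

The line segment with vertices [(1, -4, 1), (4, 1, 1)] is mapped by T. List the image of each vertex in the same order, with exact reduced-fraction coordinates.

image vertices: (-6, -17, -5/2), (-15, 11/2, -5/2)

T1 scale by (3/2, 3, 1/2): (1, -4, 1) → (3/2, -12, 1/2); (4, 1, 1) → (6, 3, 1/2)
T2 scale by (-2, 3/2, -3): (3/2, -12, 1/2) → (-3, -18, -3/2); (6, 3, 1/2) → (-12, 9/2, -3/2)
T3 translate by (-3, 1, -1): (-3, -18, -3/2) → (-6, -17, -5/2); (-12, 9/2, -3/2) → (-15, 11/2, -5/2)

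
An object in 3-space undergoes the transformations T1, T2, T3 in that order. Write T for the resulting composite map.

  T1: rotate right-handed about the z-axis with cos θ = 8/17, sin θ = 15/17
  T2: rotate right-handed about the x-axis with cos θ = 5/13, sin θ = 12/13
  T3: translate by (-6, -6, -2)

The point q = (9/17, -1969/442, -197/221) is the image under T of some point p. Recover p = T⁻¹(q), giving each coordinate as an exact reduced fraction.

p = (9/2, -5, -1)

T1 = [8/17 -15/17 0 0; 15/17 8/17 0 0; 0 0 1 0; 0 0 0 1]
T2·T1 = [8/17 -15/17 0 0; 75/221 40/221 -12/13 0; 180/221 96/221 5/13 0; 0 0 0 1]
T3·…·T1 = [8/17 -15/17 0 -6; 75/221 40/221 -12/13 -6; 180/221 96/221 5/13 -2; 0 0 0 1]
det M = 1; M⁻¹ = [8/17 75/221 180/221 1434/221; -15/17 40/221 96/221 -738/221; 0 -12/13 5/13 -62/13; 0 0 0 1]
M⁻¹ · (9/17, -1969/442, -197/221)ᵀ = (9/2, -5, -1)ᵀ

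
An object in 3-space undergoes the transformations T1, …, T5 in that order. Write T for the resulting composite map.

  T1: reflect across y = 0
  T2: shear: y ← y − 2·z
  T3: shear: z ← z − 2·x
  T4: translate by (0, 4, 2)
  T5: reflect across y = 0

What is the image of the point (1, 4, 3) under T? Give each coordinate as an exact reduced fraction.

T1 reflect across y = 0: (1, 4, 3) → (1, -4, 3)
T2 shear: y ← y − 2·z: (1, -4, 3) → (1, -10, 3)
T3 shear: z ← z − 2·x: (1, -10, 3) → (1, -10, 1)
T4 translate by (0, 4, 2): (1, -10, 1) → (1, -6, 3)
T5 reflect across y = 0: (1, -6, 3) → (1, 6, 3)

T(p) = (1, 6, 3)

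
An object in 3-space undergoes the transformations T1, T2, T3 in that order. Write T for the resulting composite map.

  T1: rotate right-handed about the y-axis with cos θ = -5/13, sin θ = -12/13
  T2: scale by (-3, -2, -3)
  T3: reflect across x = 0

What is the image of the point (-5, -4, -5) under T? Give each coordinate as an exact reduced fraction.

T(p) = (255/13, 8, 105/13)

T1 rotate right-handed about the y-axis with cos θ = -5/13, sin θ = -12/13: (-5, -4, -5) → (85/13, -4, -35/13)
T2 scale by (-3, -2, -3): (85/13, -4, -35/13) → (-255/13, 8, 105/13)
T3 reflect across x = 0: (-255/13, 8, 105/13) → (255/13, 8, 105/13)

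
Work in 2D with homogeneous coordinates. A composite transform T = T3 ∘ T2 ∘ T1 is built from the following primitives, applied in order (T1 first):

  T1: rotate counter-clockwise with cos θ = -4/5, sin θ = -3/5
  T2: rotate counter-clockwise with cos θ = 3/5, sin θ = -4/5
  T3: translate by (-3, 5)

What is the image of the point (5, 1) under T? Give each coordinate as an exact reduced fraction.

T1 rotate counter-clockwise with cos θ = -4/5, sin θ = -3/5: (5, 1) → (-17/5, -19/5)
T2 rotate counter-clockwise with cos θ = 3/5, sin θ = -4/5: (-17/5, -19/5) → (-127/25, 11/25)
T3 translate by (-3, 5): (-127/25, 11/25) → (-202/25, 136/25)

T(p) = (-202/25, 136/25)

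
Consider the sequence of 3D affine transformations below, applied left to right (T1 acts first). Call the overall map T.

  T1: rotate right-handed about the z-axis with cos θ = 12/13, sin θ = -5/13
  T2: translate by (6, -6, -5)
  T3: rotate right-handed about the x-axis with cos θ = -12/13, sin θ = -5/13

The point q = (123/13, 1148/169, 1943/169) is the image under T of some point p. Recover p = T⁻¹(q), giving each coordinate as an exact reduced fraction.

T1 = [12/13 5/13 0 0; -5/13 12/13 0 0; 0 0 1 0; 0 0 0 1]
T2·T1 = [12/13 5/13 0 6; -5/13 12/13 0 -6; 0 0 1 -5; 0 0 0 1]
T3·…·T1 = [12/13 5/13 0 6; 60/169 -144/169 5/13 47/13; 25/169 -60/169 -12/13 90/13; 0 0 0 1]
det M = 1; M⁻¹ = [12/13 60/169 25/169 -102/13; 5/13 -144/169 -60/169 42/13; 0 5/13 -12/13 5; 0 0 0 1]
M⁻¹ · (123/13, 1148/169, 1943/169)ᵀ = (5, -3, -3)ᵀ

p = (5, -3, -3)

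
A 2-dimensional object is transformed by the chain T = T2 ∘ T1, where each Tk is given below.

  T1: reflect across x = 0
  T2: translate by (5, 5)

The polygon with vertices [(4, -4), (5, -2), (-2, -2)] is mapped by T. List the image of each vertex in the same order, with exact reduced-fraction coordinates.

T1 reflect across x = 0: (4, -4) → (-4, -4); (5, -2) → (-5, -2); (-2, -2) → (2, -2)
T2 translate by (5, 5): (-4, -4) → (1, 1); (-5, -2) → (0, 3); (2, -2) → (7, 3)

image vertices: (1, 1), (0, 3), (7, 3)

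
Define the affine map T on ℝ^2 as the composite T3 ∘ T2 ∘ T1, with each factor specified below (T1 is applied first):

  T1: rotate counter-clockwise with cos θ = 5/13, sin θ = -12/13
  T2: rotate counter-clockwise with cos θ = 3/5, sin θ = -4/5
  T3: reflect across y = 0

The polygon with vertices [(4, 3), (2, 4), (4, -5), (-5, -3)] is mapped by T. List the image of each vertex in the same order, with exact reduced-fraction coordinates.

T1 rotate counter-clockwise with cos θ = 5/13, sin θ = -12/13: (4, 3) → (56/13, -33/13); (2, 4) → (58/13, -4/13); (4, -5) → (-40/13, -73/13); (-5, -3) → (-61/13, 45/13)
T2 rotate counter-clockwise with cos θ = 3/5, sin θ = -4/5: (56/13, -33/13) → (36/65, -323/65); (58/13, -4/13) → (158/65, -244/65); (-40/13, -73/13) → (-412/65, -59/65); (-61/13, 45/13) → (-3/65, 379/65)
T3 reflect across y = 0: (36/65, -323/65) → (36/65, 323/65); (158/65, -244/65) → (158/65, 244/65); (-412/65, -59/65) → (-412/65, 59/65); (-3/65, 379/65) → (-3/65, -379/65)

image vertices: (36/65, 323/65), (158/65, 244/65), (-412/65, 59/65), (-3/65, -379/65)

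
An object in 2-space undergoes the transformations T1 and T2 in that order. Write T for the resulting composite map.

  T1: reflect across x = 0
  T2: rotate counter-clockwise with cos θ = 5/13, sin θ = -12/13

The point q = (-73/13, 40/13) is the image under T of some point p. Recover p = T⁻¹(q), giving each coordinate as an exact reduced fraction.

p = (5, -4)

T1 = [-1 0 0; 0 1 0; 0 0 1]
T2·T1 = [-5/13 12/13 0; 12/13 5/13 0; 0 0 1]
det M = -1; M⁻¹ = [-5/13 12/13 0; 12/13 5/13 0; 0 0 1]
M⁻¹ · (-73/13, 40/13)ᵀ = (5, -4)ᵀ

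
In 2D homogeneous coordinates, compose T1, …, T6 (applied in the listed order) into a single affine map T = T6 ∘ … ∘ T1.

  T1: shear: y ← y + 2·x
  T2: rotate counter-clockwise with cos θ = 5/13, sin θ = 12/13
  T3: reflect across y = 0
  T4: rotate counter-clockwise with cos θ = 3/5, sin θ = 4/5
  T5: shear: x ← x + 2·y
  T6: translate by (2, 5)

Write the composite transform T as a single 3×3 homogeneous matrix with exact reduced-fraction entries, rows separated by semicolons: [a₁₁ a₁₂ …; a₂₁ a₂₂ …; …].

T1 = [1 0 0; 2 1 0; 0 0 1]
T2·T1 = [-19/13 -12/13 0; 22/13 5/13 0; 0 0 1]
T3·…·T1 = [-19/13 -12/13 0; -22/13 -5/13 0; 0 0 1]
T4·…·T1 = [31/65 -16/65 0; -142/65 -63/65 0; 0 0 1]
T5·…·T1 = [-253/65 -142/65 0; -142/65 -63/65 0; 0 0 1]
T6·…·T1 = [-253/65 -142/65 2; -142/65 -63/65 5; 0 0 1]

T = [-253/65 -142/65 2; -142/65 -63/65 5; 0 0 1]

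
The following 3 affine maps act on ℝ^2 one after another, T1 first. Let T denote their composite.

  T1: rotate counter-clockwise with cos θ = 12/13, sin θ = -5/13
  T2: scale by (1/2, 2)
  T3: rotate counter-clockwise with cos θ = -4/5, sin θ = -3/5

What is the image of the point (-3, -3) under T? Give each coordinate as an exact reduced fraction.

T1 rotate counter-clockwise with cos θ = 12/13, sin θ = -5/13: (-3, -3) → (-51/13, -21/13)
T2 scale by (1/2, 2): (-51/13, -21/13) → (-51/26, -42/13)
T3 rotate counter-clockwise with cos θ = -4/5, sin θ = -3/5: (-51/26, -42/13) → (-24/65, 489/130)

T(p) = (-24/65, 489/130)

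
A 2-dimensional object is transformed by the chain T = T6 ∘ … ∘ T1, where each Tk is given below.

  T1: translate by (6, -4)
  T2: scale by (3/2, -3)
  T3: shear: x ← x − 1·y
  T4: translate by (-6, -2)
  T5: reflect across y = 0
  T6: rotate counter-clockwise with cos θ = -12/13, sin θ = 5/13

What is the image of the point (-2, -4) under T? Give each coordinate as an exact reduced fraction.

T(p) = (398/13, 144/13)

T1 translate by (6, -4): (-2, -4) → (4, -8)
T2 scale by (3/2, -3): (4, -8) → (6, 24)
T3 shear: x ← x − 1·y: (6, 24) → (-18, 24)
T4 translate by (-6, -2): (-18, 24) → (-24, 22)
T5 reflect across y = 0: (-24, 22) → (-24, -22)
T6 rotate counter-clockwise with cos θ = -12/13, sin θ = 5/13: (-24, -22) → (398/13, 144/13)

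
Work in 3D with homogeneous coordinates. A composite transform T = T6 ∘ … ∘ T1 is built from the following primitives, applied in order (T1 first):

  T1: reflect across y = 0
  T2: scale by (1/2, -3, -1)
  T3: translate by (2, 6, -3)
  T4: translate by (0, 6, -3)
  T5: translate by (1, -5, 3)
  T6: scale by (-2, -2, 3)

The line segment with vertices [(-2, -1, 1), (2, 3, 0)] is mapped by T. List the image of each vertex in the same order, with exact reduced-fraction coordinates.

image vertices: (-4, -8, -12), (-8, -32, -9)

T1 reflect across y = 0: (-2, -1, 1) → (-2, 1, 1); (2, 3, 0) → (2, -3, 0)
T2 scale by (1/2, -3, -1): (-2, 1, 1) → (-1, -3, -1); (2, -3, 0) → (1, 9, 0)
T3 translate by (2, 6, -3): (-1, -3, -1) → (1, 3, -4); (1, 9, 0) → (3, 15, -3)
T4 translate by (0, 6, -3): (1, 3, -4) → (1, 9, -7); (3, 15, -3) → (3, 21, -6)
T5 translate by (1, -5, 3): (1, 9, -7) → (2, 4, -4); (3, 21, -6) → (4, 16, -3)
T6 scale by (-2, -2, 3): (2, 4, -4) → (-4, -8, -12); (4, 16, -3) → (-8, -32, -9)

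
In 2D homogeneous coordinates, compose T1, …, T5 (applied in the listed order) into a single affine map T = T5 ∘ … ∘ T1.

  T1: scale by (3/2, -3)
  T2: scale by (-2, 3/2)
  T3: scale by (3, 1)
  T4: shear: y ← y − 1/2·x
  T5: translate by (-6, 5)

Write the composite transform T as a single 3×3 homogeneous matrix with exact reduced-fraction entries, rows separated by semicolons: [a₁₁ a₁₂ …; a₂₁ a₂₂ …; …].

T1 = [3/2 0 0; 0 -3 0; 0 0 1]
T2·T1 = [-3 0 0; 0 -9/2 0; 0 0 1]
T3·…·T1 = [-9 0 0; 0 -9/2 0; 0 0 1]
T4·…·T1 = [-9 0 0; 9/2 -9/2 0; 0 0 1]
T5·…·T1 = [-9 0 -6; 9/2 -9/2 5; 0 0 1]

T = [-9 0 -6; 9/2 -9/2 5; 0 0 1]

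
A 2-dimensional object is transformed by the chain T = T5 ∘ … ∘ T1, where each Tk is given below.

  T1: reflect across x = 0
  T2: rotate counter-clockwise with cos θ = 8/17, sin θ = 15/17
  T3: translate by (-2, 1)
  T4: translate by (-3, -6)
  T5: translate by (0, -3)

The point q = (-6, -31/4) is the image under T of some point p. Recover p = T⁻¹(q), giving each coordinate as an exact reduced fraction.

p = (1/4, 1)

T1 = [-1 0 0; 0 1 0; 0 0 1]
T2·T1 = [-8/17 -15/17 0; -15/17 8/17 0; 0 0 1]
T3·…·T1 = [-8/17 -15/17 -2; -15/17 8/17 1; 0 0 1]
T4·…·T1 = [-8/17 -15/17 -5; -15/17 8/17 -5; 0 0 1]
T5·…·T1 = [-8/17 -15/17 -5; -15/17 8/17 -8; 0 0 1]
det M = -1; M⁻¹ = [-8/17 -15/17 -160/17; -15/17 8/17 -11/17; 0 0 1]
M⁻¹ · (-6, -31/4)ᵀ = (1/4, 1)ᵀ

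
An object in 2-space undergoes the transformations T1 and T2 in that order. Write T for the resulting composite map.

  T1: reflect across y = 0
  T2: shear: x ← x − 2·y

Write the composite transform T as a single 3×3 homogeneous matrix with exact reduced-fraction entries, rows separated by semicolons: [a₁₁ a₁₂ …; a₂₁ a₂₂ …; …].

T1 = [1 0 0; 0 -1 0; 0 0 1]
T2·T1 = [1 2 0; 0 -1 0; 0 0 1]

T = [1 2 0; 0 -1 0; 0 0 1]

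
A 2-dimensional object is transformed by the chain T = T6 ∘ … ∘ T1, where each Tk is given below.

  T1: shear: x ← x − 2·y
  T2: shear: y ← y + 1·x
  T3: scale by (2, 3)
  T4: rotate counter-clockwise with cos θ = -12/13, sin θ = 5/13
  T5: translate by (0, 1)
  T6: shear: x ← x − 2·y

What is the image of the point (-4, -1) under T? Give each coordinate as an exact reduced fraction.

T(p) = (-109/13, 101/13)

T1 shear: x ← x − 2·y: (-4, -1) → (-2, -1)
T2 shear: y ← y + 1·x: (-2, -1) → (-2, -3)
T3 scale by (2, 3): (-2, -3) → (-4, -9)
T4 rotate counter-clockwise with cos θ = -12/13, sin θ = 5/13: (-4, -9) → (93/13, 88/13)
T5 translate by (0, 1): (93/13, 88/13) → (93/13, 101/13)
T6 shear: x ← x − 2·y: (93/13, 101/13) → (-109/13, 101/13)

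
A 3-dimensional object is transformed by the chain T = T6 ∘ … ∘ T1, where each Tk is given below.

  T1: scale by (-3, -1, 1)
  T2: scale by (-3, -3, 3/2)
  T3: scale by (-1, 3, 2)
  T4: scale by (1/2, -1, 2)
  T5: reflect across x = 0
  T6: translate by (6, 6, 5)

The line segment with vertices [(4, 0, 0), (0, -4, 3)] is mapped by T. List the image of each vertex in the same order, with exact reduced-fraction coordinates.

image vertices: (24, 6, 5), (6, 42, 23)

T1 scale by (-3, -1, 1): (4, 0, 0) → (-12, 0, 0); (0, -4, 3) → (0, 4, 3)
T2 scale by (-3, -3, 3/2): (-12, 0, 0) → (36, 0, 0); (0, 4, 3) → (0, -12, 9/2)
T3 scale by (-1, 3, 2): (36, 0, 0) → (-36, 0, 0); (0, -12, 9/2) → (0, -36, 9)
T4 scale by (1/2, -1, 2): (-36, 0, 0) → (-18, 0, 0); (0, -36, 9) → (0, 36, 18)
T5 reflect across x = 0: (-18, 0, 0) → (18, 0, 0); (0, 36, 18) → (0, 36, 18)
T6 translate by (6, 6, 5): (18, 0, 0) → (24, 6, 5); (0, 36, 18) → (6, 42, 23)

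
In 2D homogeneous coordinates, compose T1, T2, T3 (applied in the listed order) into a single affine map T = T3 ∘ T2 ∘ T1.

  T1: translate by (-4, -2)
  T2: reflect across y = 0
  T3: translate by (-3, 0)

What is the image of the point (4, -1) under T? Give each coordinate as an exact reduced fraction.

T1 translate by (-4, -2): (4, -1) → (0, -3)
T2 reflect across y = 0: (0, -3) → (0, 3)
T3 translate by (-3, 0): (0, 3) → (-3, 3)

T(p) = (-3, 3)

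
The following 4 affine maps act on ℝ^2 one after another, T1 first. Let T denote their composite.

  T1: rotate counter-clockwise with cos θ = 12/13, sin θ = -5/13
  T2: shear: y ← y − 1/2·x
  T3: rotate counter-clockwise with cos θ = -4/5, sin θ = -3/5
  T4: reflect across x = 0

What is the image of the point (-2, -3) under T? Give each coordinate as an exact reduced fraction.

T(p) = (-21/10, 11/5)

T1 rotate counter-clockwise with cos θ = 12/13, sin θ = -5/13: (-2, -3) → (-3, -2)
T2 shear: y ← y − 1/2·x: (-3, -2) → (-3, -1/2)
T3 rotate counter-clockwise with cos θ = -4/5, sin θ = -3/5: (-3, -1/2) → (21/10, 11/5)
T4 reflect across x = 0: (21/10, 11/5) → (-21/10, 11/5)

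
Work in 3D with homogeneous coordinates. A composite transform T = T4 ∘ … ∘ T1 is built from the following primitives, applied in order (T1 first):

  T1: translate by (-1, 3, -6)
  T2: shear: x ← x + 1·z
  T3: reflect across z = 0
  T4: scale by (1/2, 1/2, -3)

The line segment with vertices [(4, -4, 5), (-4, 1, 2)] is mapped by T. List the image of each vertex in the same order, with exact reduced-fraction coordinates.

T1 translate by (-1, 3, -6): (4, -4, 5) → (3, -1, -1); (-4, 1, 2) → (-5, 4, -4)
T2 shear: x ← x + 1·z: (3, -1, -1) → (2, -1, -1); (-5, 4, -4) → (-9, 4, -4)
T3 reflect across z = 0: (2, -1, -1) → (2, -1, 1); (-9, 4, -4) → (-9, 4, 4)
T4 scale by (1/2, 1/2, -3): (2, -1, 1) → (1, -1/2, -3); (-9, 4, 4) → (-9/2, 2, -12)

image vertices: (1, -1/2, -3), (-9/2, 2, -12)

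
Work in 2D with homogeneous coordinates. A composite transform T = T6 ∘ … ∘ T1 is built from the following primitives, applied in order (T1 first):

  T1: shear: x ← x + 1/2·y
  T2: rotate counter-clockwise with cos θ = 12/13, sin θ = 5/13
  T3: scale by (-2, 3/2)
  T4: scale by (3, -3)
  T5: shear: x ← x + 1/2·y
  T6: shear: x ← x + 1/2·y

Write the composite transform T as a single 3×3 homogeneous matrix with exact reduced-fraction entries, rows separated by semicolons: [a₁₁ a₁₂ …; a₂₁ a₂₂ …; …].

T = [-189/26 -285/52 0; -45/26 -261/52 0; 0 0 1]

T1 = [1 1/2 0; 0 1 0; 0 0 1]
T2·T1 = [12/13 1/13 0; 5/13 29/26 0; 0 0 1]
T3·…·T1 = [-24/13 -2/13 0; 15/26 87/52 0; 0 0 1]
T4·…·T1 = [-72/13 -6/13 0; -45/26 -261/52 0; 0 0 1]
T5·…·T1 = [-333/52 -309/104 0; -45/26 -261/52 0; 0 0 1]
T6·…·T1 = [-189/26 -285/52 0; -45/26 -261/52 0; 0 0 1]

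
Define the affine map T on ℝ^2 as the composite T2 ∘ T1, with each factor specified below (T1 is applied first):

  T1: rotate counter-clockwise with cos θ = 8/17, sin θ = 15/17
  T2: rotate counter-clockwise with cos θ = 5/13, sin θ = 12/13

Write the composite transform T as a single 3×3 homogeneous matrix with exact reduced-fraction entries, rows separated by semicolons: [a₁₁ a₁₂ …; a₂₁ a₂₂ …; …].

T1 = [8/17 -15/17 0; 15/17 8/17 0; 0 0 1]
T2·T1 = [-140/221 -171/221 0; 171/221 -140/221 0; 0 0 1]

T = [-140/221 -171/221 0; 171/221 -140/221 0; 0 0 1]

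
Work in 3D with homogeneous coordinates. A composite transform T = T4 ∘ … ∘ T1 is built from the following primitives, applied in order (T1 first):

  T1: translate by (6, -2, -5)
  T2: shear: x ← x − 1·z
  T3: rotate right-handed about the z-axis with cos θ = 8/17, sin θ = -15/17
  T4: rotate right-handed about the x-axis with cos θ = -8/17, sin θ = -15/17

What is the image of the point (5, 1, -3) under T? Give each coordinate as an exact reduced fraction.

T1 translate by (6, -2, -5): (5, 1, -3) → (11, -1, -8)
T2 shear: x ← x − 1·z: (11, -1, -8) → (19, -1, -8)
T3 rotate right-handed about the z-axis with cos θ = 8/17, sin θ = -15/17: (19, -1, -8) → (137/17, -293/17, -8)
T4 rotate right-handed about the x-axis with cos θ = -8/17, sin θ = -15/17: (137/17, -293/17, -8) → (137/17, 304/289, 5483/289)

T(p) = (137/17, 304/289, 5483/289)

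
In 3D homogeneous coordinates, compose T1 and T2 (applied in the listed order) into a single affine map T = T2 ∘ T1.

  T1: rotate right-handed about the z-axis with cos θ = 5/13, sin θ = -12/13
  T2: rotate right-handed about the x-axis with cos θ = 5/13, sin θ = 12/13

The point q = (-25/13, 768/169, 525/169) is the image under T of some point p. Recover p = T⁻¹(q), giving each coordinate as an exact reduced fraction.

T1 = [5/13 12/13 0 0; -12/13 5/13 0 0; 0 0 1 0; 0 0 0 1]
T2·T1 = [5/13 12/13 0 0; -60/169 25/169 -12/13 0; -144/169 60/169 5/13 0; 0 0 0 1]
det M = 1; M⁻¹ = [5/13 -60/169 -144/169 0; 12/13 25/169 60/169 0; 0 -12/13 5/13 0; 0 0 0 1]
M⁻¹ · (-25/13, 768/169, 525/169)ᵀ = (-5, 0, -3)ᵀ

p = (-5, 0, -3)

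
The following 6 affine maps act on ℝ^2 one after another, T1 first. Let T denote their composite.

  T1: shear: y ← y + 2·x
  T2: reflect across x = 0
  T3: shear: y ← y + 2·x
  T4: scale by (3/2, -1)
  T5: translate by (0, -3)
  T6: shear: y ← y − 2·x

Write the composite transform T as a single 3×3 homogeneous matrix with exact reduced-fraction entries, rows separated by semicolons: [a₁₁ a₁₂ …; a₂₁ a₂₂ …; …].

T = [-3/2 0 0; 3 -1 -3; 0 0 1]

T1 = [1 0 0; 2 1 0; 0 0 1]
T2·T1 = [-1 0 0; 2 1 0; 0 0 1]
T3·…·T1 = [-1 0 0; 0 1 0; 0 0 1]
T4·…·T1 = [-3/2 0 0; 0 -1 0; 0 0 1]
T5·…·T1 = [-3/2 0 0; 0 -1 -3; 0 0 1]
T6·…·T1 = [-3/2 0 0; 3 -1 -3; 0 0 1]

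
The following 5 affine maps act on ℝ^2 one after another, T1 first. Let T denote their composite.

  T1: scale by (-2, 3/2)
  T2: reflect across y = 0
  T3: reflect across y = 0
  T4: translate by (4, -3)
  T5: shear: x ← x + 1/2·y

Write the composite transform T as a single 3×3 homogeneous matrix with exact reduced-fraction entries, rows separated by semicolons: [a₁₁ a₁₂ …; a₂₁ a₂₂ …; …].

T1 = [-2 0 0; 0 3/2 0; 0 0 1]
T2·T1 = [-2 0 0; 0 -3/2 0; 0 0 1]
T3·…·T1 = [-2 0 0; 0 3/2 0; 0 0 1]
T4·…·T1 = [-2 0 4; 0 3/2 -3; 0 0 1]
T5·…·T1 = [-2 3/4 5/2; 0 3/2 -3; 0 0 1]

T = [-2 3/4 5/2; 0 3/2 -3; 0 0 1]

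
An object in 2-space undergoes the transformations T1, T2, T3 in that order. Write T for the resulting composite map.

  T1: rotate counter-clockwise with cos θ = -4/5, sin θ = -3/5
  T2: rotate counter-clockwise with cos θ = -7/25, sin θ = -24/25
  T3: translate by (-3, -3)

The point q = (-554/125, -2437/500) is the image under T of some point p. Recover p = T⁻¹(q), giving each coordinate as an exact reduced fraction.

p = (-5/4, 2)

T1 = [-4/5 3/5 0; -3/5 -4/5 0; 0 0 1]
T2·T1 = [-44/125 -117/125 0; 117/125 -44/125 0; 0 0 1]
T3·…·T1 = [-44/125 -117/125 -3; 117/125 -44/125 -3; 0 0 1]
det M = 1; M⁻¹ = [-44/125 117/125 219/125; -117/125 -44/125 -483/125; 0 0 1]
M⁻¹ · (-554/125, -2437/500)ᵀ = (-5/4, 2)ᵀ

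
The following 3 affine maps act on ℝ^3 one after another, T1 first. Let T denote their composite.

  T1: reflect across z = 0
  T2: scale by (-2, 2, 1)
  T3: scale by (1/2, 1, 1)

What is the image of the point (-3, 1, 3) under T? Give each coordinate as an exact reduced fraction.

T1 reflect across z = 0: (-3, 1, 3) → (-3, 1, -3)
T2 scale by (-2, 2, 1): (-3, 1, -3) → (6, 2, -3)
T3 scale by (1/2, 1, 1): (6, 2, -3) → (3, 2, -3)

T(p) = (3, 2, -3)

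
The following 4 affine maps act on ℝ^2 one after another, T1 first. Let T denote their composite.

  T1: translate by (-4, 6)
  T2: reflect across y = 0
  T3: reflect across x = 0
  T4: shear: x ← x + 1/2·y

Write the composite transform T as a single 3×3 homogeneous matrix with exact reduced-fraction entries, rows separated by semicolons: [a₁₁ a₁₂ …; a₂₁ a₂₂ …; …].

T1 = [1 0 -4; 0 1 6; 0 0 1]
T2·T1 = [1 0 -4; 0 -1 -6; 0 0 1]
T3·…·T1 = [-1 0 4; 0 -1 -6; 0 0 1]
T4·…·T1 = [-1 -1/2 1; 0 -1 -6; 0 0 1]

T = [-1 -1/2 1; 0 -1 -6; 0 0 1]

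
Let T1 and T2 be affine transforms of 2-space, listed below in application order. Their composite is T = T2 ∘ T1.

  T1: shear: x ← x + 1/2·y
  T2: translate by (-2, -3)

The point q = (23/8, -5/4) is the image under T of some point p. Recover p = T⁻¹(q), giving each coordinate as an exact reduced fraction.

T1 = [1 1/2 0; 0 1 0; 0 0 1]
T2·T1 = [1 1/2 -2; 0 1 -3; 0 0 1]
det M = 1; M⁻¹ = [1 -1/2 1/2; 0 1 3; 0 0 1]
M⁻¹ · (23/8, -5/4)ᵀ = (4, 7/4)ᵀ

p = (4, 7/4)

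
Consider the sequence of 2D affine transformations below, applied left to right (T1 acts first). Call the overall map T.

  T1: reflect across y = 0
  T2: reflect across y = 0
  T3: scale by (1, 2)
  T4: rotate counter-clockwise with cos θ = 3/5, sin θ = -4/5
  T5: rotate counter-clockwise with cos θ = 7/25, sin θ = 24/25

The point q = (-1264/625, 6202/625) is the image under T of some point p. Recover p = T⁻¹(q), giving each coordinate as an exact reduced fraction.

p = (8/5, 5)

T1 = [1 0 0; 0 -1 0; 0 0 1]
T2·T1 = [1 0 0; 0 1 0; 0 0 1]
T3·…·T1 = [1 0 0; 0 2 0; 0 0 1]
T4·…·T1 = [3/5 8/5 0; -4/5 6/5 0; 0 0 1]
T5·…·T1 = [117/125 -88/125 0; 44/125 234/125 0; 0 0 1]
det M = 2; M⁻¹ = [117/125 44/125 0; -22/125 117/250 0; 0 0 1]
M⁻¹ · (-1264/625, 6202/625)ᵀ = (8/5, 5)ᵀ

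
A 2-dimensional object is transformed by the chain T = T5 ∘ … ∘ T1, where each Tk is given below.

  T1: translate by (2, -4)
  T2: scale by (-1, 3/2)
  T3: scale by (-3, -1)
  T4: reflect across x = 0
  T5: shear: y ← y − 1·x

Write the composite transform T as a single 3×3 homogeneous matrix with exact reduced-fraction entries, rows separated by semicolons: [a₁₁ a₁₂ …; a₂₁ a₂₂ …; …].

T1 = [1 0 2; 0 1 -4; 0 0 1]
T2·T1 = [-1 0 -2; 0 3/2 -6; 0 0 1]
T3·…·T1 = [3 0 6; 0 -3/2 6; 0 0 1]
T4·…·T1 = [-3 0 -6; 0 -3/2 6; 0 0 1]
T5·…·T1 = [-3 0 -6; 3 -3/2 12; 0 0 1]

T = [-3 0 -6; 3 -3/2 12; 0 0 1]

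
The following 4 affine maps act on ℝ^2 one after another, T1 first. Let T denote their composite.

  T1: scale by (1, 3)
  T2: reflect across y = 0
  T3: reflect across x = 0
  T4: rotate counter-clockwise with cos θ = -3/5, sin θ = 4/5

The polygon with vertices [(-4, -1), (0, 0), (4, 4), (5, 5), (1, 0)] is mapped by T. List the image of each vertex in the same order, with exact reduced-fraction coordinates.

T1 scale by (1, 3): (-4, -1) → (-4, -3); (0, 0) → (0, 0); (4, 4) → (4, 12); (5, 5) → (5, 15); (1, 0) → (1, 0)
T2 reflect across y = 0: (-4, -3) → (-4, 3); (0, 0) → (0, 0); (4, 12) → (4, -12); (5, 15) → (5, -15); (1, 0) → (1, 0)
T3 reflect across x = 0: (-4, 3) → (4, 3); (0, 0) → (0, 0); (4, -12) → (-4, -12); (5, -15) → (-5, -15); (1, 0) → (-1, 0)
T4 rotate counter-clockwise with cos θ = -3/5, sin θ = 4/5: (4, 3) → (-24/5, 7/5); (0, 0) → (0, 0); (-4, -12) → (12, 4); (-5, -15) → (15, 5); (-1, 0) → (3/5, -4/5)

image vertices: (-24/5, 7/5), (0, 0), (12, 4), (15, 5), (3/5, -4/5)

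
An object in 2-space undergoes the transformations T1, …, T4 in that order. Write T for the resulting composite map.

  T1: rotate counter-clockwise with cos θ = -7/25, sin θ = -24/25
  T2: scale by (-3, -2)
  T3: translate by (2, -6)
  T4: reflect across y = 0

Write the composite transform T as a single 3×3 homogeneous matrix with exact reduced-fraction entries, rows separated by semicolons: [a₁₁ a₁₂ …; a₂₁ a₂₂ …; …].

T = [21/25 -72/25 2; -48/25 -14/25 6; 0 0 1]

T1 = [-7/25 24/25 0; -24/25 -7/25 0; 0 0 1]
T2·T1 = [21/25 -72/25 0; 48/25 14/25 0; 0 0 1]
T3·…·T1 = [21/25 -72/25 2; 48/25 14/25 -6; 0 0 1]
T4·…·T1 = [21/25 -72/25 2; -48/25 -14/25 6; 0 0 1]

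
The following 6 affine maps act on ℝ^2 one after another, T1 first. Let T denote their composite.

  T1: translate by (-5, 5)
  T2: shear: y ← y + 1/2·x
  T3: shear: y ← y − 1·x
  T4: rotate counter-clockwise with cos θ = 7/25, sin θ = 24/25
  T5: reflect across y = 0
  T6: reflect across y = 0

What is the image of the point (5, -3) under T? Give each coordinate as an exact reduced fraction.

T(p) = (-48/25, 14/25)

T1 translate by (-5, 5): (5, -3) → (0, 2)
T2 shear: y ← y + 1/2·x: (0, 2) → (0, 2)
T3 shear: y ← y − 1·x: (0, 2) → (0, 2)
T4 rotate counter-clockwise with cos θ = 7/25, sin θ = 24/25: (0, 2) → (-48/25, 14/25)
T5 reflect across y = 0: (-48/25, 14/25) → (-48/25, -14/25)
T6 reflect across y = 0: (-48/25, -14/25) → (-48/25, 14/25)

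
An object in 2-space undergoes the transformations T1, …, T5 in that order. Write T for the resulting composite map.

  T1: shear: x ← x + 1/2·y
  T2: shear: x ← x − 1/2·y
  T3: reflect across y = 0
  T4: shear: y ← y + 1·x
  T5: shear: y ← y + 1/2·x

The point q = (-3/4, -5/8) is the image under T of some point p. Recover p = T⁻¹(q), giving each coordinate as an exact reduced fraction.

p = (-3/4, -1/2)

T1 = [1 1/2 0; 0 1 0; 0 0 1]
T2·T1 = [1 0 0; 0 1 0; 0 0 1]
T3·…·T1 = [1 0 0; 0 -1 0; 0 0 1]
T4·…·T1 = [1 0 0; 1 -1 0; 0 0 1]
T5·…·T1 = [1 0 0; 3/2 -1 0; 0 0 1]
det M = -1; M⁻¹ = [1 0 0; 3/2 -1 0; 0 0 1]
M⁻¹ · (-3/4, -5/8)ᵀ = (-3/4, -1/2)ᵀ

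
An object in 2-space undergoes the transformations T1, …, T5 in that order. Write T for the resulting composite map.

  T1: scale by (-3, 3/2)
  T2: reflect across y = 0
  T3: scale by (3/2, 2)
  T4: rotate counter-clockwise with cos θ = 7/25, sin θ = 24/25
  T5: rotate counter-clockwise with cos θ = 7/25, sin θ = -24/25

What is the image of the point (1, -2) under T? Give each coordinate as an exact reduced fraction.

T(p) = (-9/2, 6)

T1 scale by (-3, 3/2): (1, -2) → (-3, -3)
T2 reflect across y = 0: (-3, -3) → (-3, 3)
T3 scale by (3/2, 2): (-3, 3) → (-9/2, 6)
T4 rotate counter-clockwise with cos θ = 7/25, sin θ = 24/25: (-9/2, 6) → (-351/50, -66/25)
T5 rotate counter-clockwise with cos θ = 7/25, sin θ = -24/25: (-351/50, -66/25) → (-9/2, 6)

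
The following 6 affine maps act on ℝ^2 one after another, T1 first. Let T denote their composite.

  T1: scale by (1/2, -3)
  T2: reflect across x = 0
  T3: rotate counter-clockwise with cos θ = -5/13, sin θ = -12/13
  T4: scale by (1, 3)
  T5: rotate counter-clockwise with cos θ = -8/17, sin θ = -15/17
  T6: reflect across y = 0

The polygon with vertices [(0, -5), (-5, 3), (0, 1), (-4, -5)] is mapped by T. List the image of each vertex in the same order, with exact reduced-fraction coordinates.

image vertices: (-4815/221, 900/221), (1639/221, -2895/442), (963/221, -180/221), (-5815/221, 174/221)

T1 scale by (1/2, -3): (0, -5) → (0, 15); (-5, 3) → (-5/2, -9); (0, 1) → (0, -3); (-4, -5) → (-2, 15)
T2 reflect across x = 0: (0, 15) → (0, 15); (-5/2, -9) → (5/2, -9); (0, -3) → (0, -3); (-2, 15) → (2, 15)
T3 rotate counter-clockwise with cos θ = -5/13, sin θ = -12/13: (0, 15) → (180/13, -75/13); (5/2, -9) → (-241/26, 15/13); (0, -3) → (-36/13, 15/13); (2, 15) → (170/13, -99/13)
T4 scale by (1, 3): (180/13, -75/13) → (180/13, -225/13); (-241/26, 15/13) → (-241/26, 45/13); (-36/13, 15/13) → (-36/13, 45/13); (170/13, -99/13) → (170/13, -297/13)
T5 rotate counter-clockwise with cos θ = -8/17, sin θ = -15/17: (180/13, -225/13) → (-4815/221, -900/221); (-241/26, 45/13) → (1639/221, 2895/442); (-36/13, 45/13) → (963/221, 180/221); (170/13, -297/13) → (-5815/221, -174/221)
T6 reflect across y = 0: (-4815/221, -900/221) → (-4815/221, 900/221); (1639/221, 2895/442) → (1639/221, -2895/442); (963/221, 180/221) → (963/221, -180/221); (-5815/221, -174/221) → (-5815/221, 174/221)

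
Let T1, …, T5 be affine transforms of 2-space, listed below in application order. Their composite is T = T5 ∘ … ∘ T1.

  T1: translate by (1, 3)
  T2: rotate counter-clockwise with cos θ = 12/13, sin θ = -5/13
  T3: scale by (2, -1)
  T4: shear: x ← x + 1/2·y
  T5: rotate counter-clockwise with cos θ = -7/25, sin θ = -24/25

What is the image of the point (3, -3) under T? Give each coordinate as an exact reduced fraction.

T(p) = (-262/325, -2684/325)

T1 translate by (1, 3): (3, -3) → (4, 0)
T2 rotate counter-clockwise with cos θ = 12/13, sin θ = -5/13: (4, 0) → (48/13, -20/13)
T3 scale by (2, -1): (48/13, -20/13) → (96/13, 20/13)
T4 shear: x ← x + 1/2·y: (96/13, 20/13) → (106/13, 20/13)
T5 rotate counter-clockwise with cos θ = -7/25, sin θ = -24/25: (106/13, 20/13) → (-262/325, -2684/325)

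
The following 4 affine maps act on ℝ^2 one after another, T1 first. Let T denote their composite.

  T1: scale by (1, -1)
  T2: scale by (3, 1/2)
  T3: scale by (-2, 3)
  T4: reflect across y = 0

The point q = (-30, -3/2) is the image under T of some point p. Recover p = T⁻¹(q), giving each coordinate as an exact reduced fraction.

T1 = [1 0 0; 0 -1 0; 0 0 1]
T2·T1 = [3 0 0; 0 -1/2 0; 0 0 1]
T3·…·T1 = [-6 0 0; 0 -3/2 0; 0 0 1]
T4·…·T1 = [-6 0 0; 0 3/2 0; 0 0 1]
det M = -9; M⁻¹ = [-1/6 0 0; 0 2/3 0; 0 0 1]
M⁻¹ · (-30, -3/2)ᵀ = (5, -1)ᵀ

p = (5, -1)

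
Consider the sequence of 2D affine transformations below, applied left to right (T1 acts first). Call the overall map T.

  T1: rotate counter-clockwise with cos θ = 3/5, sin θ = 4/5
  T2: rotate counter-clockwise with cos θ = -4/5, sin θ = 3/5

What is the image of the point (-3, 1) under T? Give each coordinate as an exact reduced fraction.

T(p) = (79/25, -3/25)

T1 rotate counter-clockwise with cos θ = 3/5, sin θ = 4/5: (-3, 1) → (-13/5, -9/5)
T2 rotate counter-clockwise with cos θ = -4/5, sin θ = 3/5: (-13/5, -9/5) → (79/25, -3/25)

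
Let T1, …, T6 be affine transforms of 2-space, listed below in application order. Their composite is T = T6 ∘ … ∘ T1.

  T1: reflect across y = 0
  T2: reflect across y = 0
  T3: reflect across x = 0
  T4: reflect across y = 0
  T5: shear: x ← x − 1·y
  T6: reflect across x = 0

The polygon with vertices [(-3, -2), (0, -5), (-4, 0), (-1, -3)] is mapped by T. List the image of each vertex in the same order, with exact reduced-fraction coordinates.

T1 reflect across y = 0: (-3, -2) → (-3, 2); (0, -5) → (0, 5); (-4, 0) → (-4, 0); (-1, -3) → (-1, 3)
T2 reflect across y = 0: (-3, 2) → (-3, -2); (0, 5) → (0, -5); (-4, 0) → (-4, 0); (-1, 3) → (-1, -3)
T3 reflect across x = 0: (-3, -2) → (3, -2); (0, -5) → (0, -5); (-4, 0) → (4, 0); (-1, -3) → (1, -3)
T4 reflect across y = 0: (3, -2) → (3, 2); (0, -5) → (0, 5); (4, 0) → (4, 0); (1, -3) → (1, 3)
T5 shear: x ← x − 1·y: (3, 2) → (1, 2); (0, 5) → (-5, 5); (4, 0) → (4, 0); (1, 3) → (-2, 3)
T6 reflect across x = 0: (1, 2) → (-1, 2); (-5, 5) → (5, 5); (4, 0) → (-4, 0); (-2, 3) → (2, 3)

image vertices: (-1, 2), (5, 5), (-4, 0), (2, 3)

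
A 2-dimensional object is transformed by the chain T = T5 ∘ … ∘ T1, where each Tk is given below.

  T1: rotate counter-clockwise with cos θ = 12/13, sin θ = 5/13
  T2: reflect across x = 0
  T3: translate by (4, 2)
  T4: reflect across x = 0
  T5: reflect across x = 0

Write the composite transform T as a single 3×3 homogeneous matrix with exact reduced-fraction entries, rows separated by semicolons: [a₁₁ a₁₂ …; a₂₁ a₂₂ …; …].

T1 = [12/13 -5/13 0; 5/13 12/13 0; 0 0 1]
T2·T1 = [-12/13 5/13 0; 5/13 12/13 0; 0 0 1]
T3·…·T1 = [-12/13 5/13 4; 5/13 12/13 2; 0 0 1]
T4·…·T1 = [12/13 -5/13 -4; 5/13 12/13 2; 0 0 1]
T5·…·T1 = [-12/13 5/13 4; 5/13 12/13 2; 0 0 1]

T = [-12/13 5/13 4; 5/13 12/13 2; 0 0 1]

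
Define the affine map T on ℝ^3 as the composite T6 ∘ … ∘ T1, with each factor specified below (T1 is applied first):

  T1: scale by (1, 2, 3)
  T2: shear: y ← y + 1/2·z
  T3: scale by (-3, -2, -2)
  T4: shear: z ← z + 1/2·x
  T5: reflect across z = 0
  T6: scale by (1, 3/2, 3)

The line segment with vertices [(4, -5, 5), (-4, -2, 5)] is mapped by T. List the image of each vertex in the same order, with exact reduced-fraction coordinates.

T1 scale by (1, 2, 3): (4, -5, 5) → (4, -10, 15); (-4, -2, 5) → (-4, -4, 15)
T2 shear: y ← y + 1/2·z: (4, -10, 15) → (4, -5/2, 15); (-4, -4, 15) → (-4, 7/2, 15)
T3 scale by (-3, -2, -2): (4, -5/2, 15) → (-12, 5, -30); (-4, 7/2, 15) → (12, -7, -30)
T4 shear: z ← z + 1/2·x: (-12, 5, -30) → (-12, 5, -36); (12, -7, -30) → (12, -7, -24)
T5 reflect across z = 0: (-12, 5, -36) → (-12, 5, 36); (12, -7, -24) → (12, -7, 24)
T6 scale by (1, 3/2, 3): (-12, 5, 36) → (-12, 15/2, 108); (12, -7, 24) → (12, -21/2, 72)

image vertices: (-12, 15/2, 108), (12, -21/2, 72)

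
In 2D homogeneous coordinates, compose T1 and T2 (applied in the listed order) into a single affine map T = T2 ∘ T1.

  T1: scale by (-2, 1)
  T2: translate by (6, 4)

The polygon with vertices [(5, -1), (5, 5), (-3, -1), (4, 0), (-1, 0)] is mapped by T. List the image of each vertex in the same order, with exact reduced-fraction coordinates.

image vertices: (-4, 3), (-4, 9), (12, 3), (-2, 4), (8, 4)

T1 scale by (-2, 1): (5, -1) → (-10, -1); (5, 5) → (-10, 5); (-3, -1) → (6, -1); (4, 0) → (-8, 0); (-1, 0) → (2, 0)
T2 translate by (6, 4): (-10, -1) → (-4, 3); (-10, 5) → (-4, 9); (6, -1) → (12, 3); (-8, 0) → (-2, 4); (2, 0) → (8, 4)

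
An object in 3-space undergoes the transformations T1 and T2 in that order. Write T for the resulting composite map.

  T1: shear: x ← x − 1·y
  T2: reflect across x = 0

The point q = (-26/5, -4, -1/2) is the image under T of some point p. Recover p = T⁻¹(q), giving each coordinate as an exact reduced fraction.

p = (6/5, -4, -1/2)

T1 = [1 -1 0 0; 0 1 0 0; 0 0 1 0; 0 0 0 1]
T2·T1 = [-1 1 0 0; 0 1 0 0; 0 0 1 0; 0 0 0 1]
det M = -1; M⁻¹ = [-1 1 0 0; 0 1 0 0; 0 0 1 0; 0 0 0 1]
M⁻¹ · (-26/5, -4, -1/2)ᵀ = (6/5, -4, -1/2)ᵀ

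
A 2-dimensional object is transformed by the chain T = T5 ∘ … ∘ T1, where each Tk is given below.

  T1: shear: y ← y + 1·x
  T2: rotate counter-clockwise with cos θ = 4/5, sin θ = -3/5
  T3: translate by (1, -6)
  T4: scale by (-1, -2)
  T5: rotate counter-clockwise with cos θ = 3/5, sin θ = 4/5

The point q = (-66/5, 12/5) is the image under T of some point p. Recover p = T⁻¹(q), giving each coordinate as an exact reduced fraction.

T1 = [1 0 0; 1 1 0; 0 0 1]
T2·T1 = [7/5 3/5 0; 1/5 4/5 0; 0 0 1]
T3·…·T1 = [7/5 3/5 1; 1/5 4/5 -6; 0 0 1]
T4·…·T1 = [-7/5 -3/5 -1; -2/5 -8/5 12; 0 0 1]
T5·…·T1 = [-13/25 23/25 -51/5; -34/25 -36/25 32/5; 0 0 1]
det M = 2; M⁻¹ = [-18/25 -23/50 -22/5; 17/25 -13/50 43/5; 0 0 1]
M⁻¹ · (-66/5, 12/5)ᵀ = (4, -1)ᵀ

p = (4, -1)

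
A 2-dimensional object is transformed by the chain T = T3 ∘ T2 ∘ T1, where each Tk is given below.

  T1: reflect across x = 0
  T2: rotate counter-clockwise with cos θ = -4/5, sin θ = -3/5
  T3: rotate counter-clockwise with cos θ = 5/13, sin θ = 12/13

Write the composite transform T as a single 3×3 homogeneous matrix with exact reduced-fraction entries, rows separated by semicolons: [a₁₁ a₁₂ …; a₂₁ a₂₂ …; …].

T1 = [-1 0 0; 0 1 0; 0 0 1]
T2·T1 = [4/5 3/5 0; 3/5 -4/5 0; 0 0 1]
T3·…·T1 = [-16/65 63/65 0; 63/65 16/65 0; 0 0 1]

T = [-16/65 63/65 0; 63/65 16/65 0; 0 0 1]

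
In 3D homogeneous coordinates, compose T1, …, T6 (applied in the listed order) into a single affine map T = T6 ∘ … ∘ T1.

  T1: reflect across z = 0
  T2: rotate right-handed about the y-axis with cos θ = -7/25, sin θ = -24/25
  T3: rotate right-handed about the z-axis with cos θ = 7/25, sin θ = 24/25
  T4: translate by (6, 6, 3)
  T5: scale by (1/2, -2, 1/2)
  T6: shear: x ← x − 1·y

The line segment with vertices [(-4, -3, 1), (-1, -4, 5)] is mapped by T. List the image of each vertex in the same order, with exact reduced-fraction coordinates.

image vertices: (11903/625, -8946/625, -7/25), (31431/1250, -12196/625, 43/25)

T1 reflect across z = 0: (-4, -3, 1) → (-4, -3, -1); (-1, -4, 5) → (-1, -4, -5)
T2 rotate right-handed about the y-axis with cos θ = -7/25, sin θ = -24/25: (-4, -3, -1) → (52/25, -3, -89/25); (-1, -4, -5) → (127/25, -4, 11/25)
T3 rotate right-handed about the z-axis with cos θ = 7/25, sin θ = 24/25: (52/25, -3, -89/25) → (2164/625, 723/625, -89/25); (127/25, -4, 11/25) → (3289/625, 2348/625, 11/25)
T4 translate by (6, 6, 3): (2164/625, 723/625, -89/25) → (5914/625, 4473/625, -14/25); (3289/625, 2348/625, 11/25) → (7039/625, 6098/625, 86/25)
T5 scale by (1/2, -2, 1/2): (5914/625, 4473/625, -14/25) → (2957/625, -8946/625, -7/25); (7039/625, 6098/625, 86/25) → (7039/1250, -12196/625, 43/25)
T6 shear: x ← x − 1·y: (2957/625, -8946/625, -7/25) → (11903/625, -8946/625, -7/25); (7039/1250, -12196/625, 43/25) → (31431/1250, -12196/625, 43/25)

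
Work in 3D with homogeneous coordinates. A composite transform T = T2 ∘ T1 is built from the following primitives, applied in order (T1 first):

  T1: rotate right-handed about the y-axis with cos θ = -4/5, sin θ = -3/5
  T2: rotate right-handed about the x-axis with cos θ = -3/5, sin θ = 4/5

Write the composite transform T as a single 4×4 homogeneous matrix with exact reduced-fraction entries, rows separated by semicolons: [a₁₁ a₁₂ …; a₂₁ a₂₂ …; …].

T1 = [-4/5 0 -3/5 0; 0 1 0 0; 3/5 0 -4/5 0; 0 0 0 1]
T2·T1 = [-4/5 0 -3/5 0; -12/25 -3/5 16/25 0; -9/25 4/5 12/25 0; 0 0 0 1]

T = [-4/5 0 -3/5 0; -12/25 -3/5 16/25 0; -9/25 4/5 12/25 0; 0 0 0 1]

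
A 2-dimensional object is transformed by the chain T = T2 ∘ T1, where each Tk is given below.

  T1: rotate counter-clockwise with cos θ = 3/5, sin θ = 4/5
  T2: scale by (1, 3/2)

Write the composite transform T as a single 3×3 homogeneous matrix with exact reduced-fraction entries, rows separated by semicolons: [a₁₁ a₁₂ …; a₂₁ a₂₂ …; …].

T1 = [3/5 -4/5 0; 4/5 3/5 0; 0 0 1]
T2·T1 = [3/5 -4/5 0; 6/5 9/10 0; 0 0 1]

T = [3/5 -4/5 0; 6/5 9/10 0; 0 0 1]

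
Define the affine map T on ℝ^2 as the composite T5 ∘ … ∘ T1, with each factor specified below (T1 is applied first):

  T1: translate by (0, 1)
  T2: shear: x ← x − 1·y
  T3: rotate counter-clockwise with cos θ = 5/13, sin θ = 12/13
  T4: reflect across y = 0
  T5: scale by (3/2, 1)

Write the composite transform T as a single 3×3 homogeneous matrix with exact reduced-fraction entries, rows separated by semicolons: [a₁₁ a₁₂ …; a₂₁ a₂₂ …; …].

T1 = [1 0 0; 0 1 1; 0 0 1]
T2·T1 = [1 -1 -1; 0 1 1; 0 0 1]
T3·…·T1 = [5/13 -17/13 -17/13; 12/13 -7/13 -7/13; 0 0 1]
T4·…·T1 = [5/13 -17/13 -17/13; -12/13 7/13 7/13; 0 0 1]
T5·…·T1 = [15/26 -51/26 -51/26; -12/13 7/13 7/13; 0 0 1]

T = [15/26 -51/26 -51/26; -12/13 7/13 7/13; 0 0 1]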